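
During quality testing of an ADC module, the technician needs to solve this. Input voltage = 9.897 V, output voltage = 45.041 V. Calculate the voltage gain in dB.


Voltage gain in dB:
G = 20 * log10(Vout / Vin)
  = 20 * log10(45.041 / 9.897)
  = 20 * log10(4.550975)
  = 20 * 0.658104
  = 13.16 dB

13.16 dB


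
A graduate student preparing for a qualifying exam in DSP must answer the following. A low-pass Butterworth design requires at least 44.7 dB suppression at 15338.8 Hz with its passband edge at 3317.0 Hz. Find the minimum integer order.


Butterworth filter order formula:
n = log10(10^(A/10) - 1) / (2 * log10(f_stop/f_pass))
10^(44.7/10) - 1 = 29511.0923
f_stop/f_pass = 15338.8 / 3317.0 = 4.6243
n = 3.3607 -> ceil = 4

4


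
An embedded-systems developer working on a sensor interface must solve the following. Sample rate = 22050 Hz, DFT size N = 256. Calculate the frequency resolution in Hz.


DFT frequency resolution:
df = fs / N
   = 22050 / 256
   = 86.1328 Hz

86.1328 Hz


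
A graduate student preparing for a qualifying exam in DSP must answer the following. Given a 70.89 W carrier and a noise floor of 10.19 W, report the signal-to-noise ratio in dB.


SNR in decibels:
SNR = 10 * log10(Ps / Pn)
    = 10 * log10(70.89 / 10.19)
    = 10 * log10(6.9568)
    = 10 * 0.8424
    = 8.42 dB

8.42 dB


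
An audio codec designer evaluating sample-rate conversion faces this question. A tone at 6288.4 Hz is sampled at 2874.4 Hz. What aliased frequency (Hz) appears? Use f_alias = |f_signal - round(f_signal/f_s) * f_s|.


Compute the nearest integer multiple of fs to the signal:
n = round(6288.4 / 2874.4) = 2
f_alias = |6288.4 - 2 * 2874.4|
        = |6288.4 - 5748.8|
        = 539.6 Hz

539.6


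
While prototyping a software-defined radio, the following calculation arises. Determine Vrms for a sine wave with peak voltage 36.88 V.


RMS voltage for a sinusoidal waveform:
V_rms = V_peak / sqrt(2)
      = 36.88 / 1.414214
      = 26.078 V

26.078 V


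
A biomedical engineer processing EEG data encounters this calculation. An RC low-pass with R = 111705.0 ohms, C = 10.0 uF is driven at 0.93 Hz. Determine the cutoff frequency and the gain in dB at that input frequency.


Step 1 — cutoff frequency:
fc = 1 / (2*pi*R*C)
C = 10.0 uF = 1e-05 F
fc = 1 / (2*pi*111705.0*1e-05)
   = 0.142478 Hz

Step 2 — magnitude at f = 0.93 Hz:
|H(f)| = 1 / sqrt(1 + (f/fc)^2)
f/fc = 0.93 / 0.142478 = 6.527324
|H| = 1 / sqrt(1 + 42.605959) = 0.1514353
|H|_dB = 20*log10(0.1514353) = -16.4 dB

fc = 0.142478 Hz; |H(0.93 Hz)| = -16.4 dB


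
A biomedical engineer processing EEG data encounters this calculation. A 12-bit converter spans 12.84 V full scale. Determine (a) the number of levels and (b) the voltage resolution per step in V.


Step 1 — number of quantization levels:
L = 2^N = 2^12 = 4096

Step 2 — LSB step size:
delta = Vfs / L
      = 12.84 / 4096
      = 0.00313477 V

Levels = 4096; step size = 0.00313477 V


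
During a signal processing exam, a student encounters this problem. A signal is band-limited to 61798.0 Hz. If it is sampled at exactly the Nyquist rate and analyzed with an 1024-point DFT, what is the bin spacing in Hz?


Step 1 — Nyquist sampling rate:
fs = 2 * fmax = 2 * 61798.0 = 123596.0 Hz

Step 2 — DFT bin spacing:
df = fs / N = 123596.0 / 1024 = 120.6992 Hz

120.6992 Hz


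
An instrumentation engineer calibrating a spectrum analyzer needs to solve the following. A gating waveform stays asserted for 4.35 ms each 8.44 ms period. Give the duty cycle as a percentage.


Duty cycle as a percentage:
DC = (t_on / T) * 100
   = (4.35 / 8.44) * 100
   = 0.515403 * 100
   = 51.54 %

51.54 %


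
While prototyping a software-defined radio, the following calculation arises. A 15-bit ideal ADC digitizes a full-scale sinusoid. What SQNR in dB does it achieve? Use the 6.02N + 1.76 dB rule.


Theoretical SNR for a full-scale sinusoid:
SNR = 6.02 * N + 1.76
    = 6.02 * 15 + 1.76
    = 90.3 + 1.76
    = 92.06 dB

92.06 dB


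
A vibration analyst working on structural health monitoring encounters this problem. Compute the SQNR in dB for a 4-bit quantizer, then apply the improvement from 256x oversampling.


Step 1 — baseline SQNR at Nyquist:
SQNR_base = 6.02*N + 1.76
          = 6.02*4 + 1.76
          = 25.84 dB

Step 2 — oversampling processing gain:
G = 10*log10(OSR) = 10*log10(256) = 24.08 dB

Step 3 — total:
SQNR_total = 25.84 + 24.08 = 49.92 dB

Base SQNR = 25.84 dB; oversampled SQNR = 49.92 dB


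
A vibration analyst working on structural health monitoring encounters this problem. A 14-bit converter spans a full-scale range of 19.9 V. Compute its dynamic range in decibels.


Dynamic range from full-scale to LSB:
V_min = V_max / 2^bits = 19.9 / 2^14
DR = 20 * log10(V_max / V_min)
   = 20 * log10(2^14)
   = 20 * 14 * log10(2)
   = 84.29 dB

84.29 dB


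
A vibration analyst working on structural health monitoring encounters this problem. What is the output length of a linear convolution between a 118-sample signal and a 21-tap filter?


Linear convolution output length:
L = N + M - 1
  = 118 + 21 - 1
  = 138 samples

138


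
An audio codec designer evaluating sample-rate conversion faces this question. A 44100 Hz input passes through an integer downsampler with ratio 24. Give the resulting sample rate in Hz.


Decimation reduces the sample rate:
fs_out = fs_in / M
       = 44100 / 24
       = 1837.5 Hz

1837.5 Hz


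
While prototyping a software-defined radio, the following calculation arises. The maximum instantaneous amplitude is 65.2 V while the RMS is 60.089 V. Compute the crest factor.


Crest factor is the ratio of peak to RMS:
CF = V_peak / V_rms
   = 65.2 / 60.089
   = 1.0851

1.0851


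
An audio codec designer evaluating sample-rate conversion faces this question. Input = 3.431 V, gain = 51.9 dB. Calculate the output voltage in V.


Output voltage from dB gain:
V_out = V_in * 10^(gain_dB / 20)
      = 3.431 * 10^(51.9 / 20)
      = 3.431 * 393.550075
      = 1350.2703 V

1350.2703 V


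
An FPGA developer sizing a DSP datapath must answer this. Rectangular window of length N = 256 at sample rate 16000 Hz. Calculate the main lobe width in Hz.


Main lobe width for a rectangular window:
Width = 2 * fs / N
      = 2 * 16000 / 256
      = 32000 / 256
      = 125.0 Hz

125.0 Hz


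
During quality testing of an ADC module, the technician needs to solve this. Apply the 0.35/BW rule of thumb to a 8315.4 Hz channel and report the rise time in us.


Rise time from bandwidth relationship:
tr = 0.35 / BW
   = 0.35 / 8315.4
   = 4.209057893e-05 s
   = 42.0906 us

42.0906 us


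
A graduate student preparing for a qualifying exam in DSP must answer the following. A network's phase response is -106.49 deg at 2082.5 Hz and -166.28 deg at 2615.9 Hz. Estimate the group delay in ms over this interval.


Group delay from phase difference:
tau = -d(phi)/d(omega)
d(phi) = -59.79 deg = -1.043532 rad
d(omega) = 2*pi*(2615.9 - 2082.5) = 3351.451 rad/s
tau = -(-1.043532) / 3351.451
    = 0.3114 ms

0.3114 ms


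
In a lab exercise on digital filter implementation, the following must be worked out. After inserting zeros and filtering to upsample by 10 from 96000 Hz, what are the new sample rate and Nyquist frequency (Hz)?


Step 1 — output sample rate after interpolation by L:
fs_out = L * fs_in = 10 * 96000 = 960000 Hz

Step 2 — Nyquist frequency of the output stream:
f_Nyq = fs_out / 2 = 960000 / 2 = 480000.0 Hz

fs_out = 960000 Hz; f_Nyquist = 480000.0 Hz


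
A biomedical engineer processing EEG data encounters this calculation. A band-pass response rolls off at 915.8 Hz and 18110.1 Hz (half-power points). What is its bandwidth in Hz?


Bandwidth is the difference of -3dB frequencies:
BW = f_high - f_low
   = 18110.1 - 915.8
   = 17194.3 Hz

17194.3 Hz


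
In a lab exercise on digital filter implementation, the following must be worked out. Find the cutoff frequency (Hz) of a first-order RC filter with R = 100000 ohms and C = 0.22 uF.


Cutoff frequency of a first-order RC filter:
fc = 1 / (2 * pi * R * C)
C = 0.22 uF = 2.2e-07 F
fc = 1 / (2 * pi * 100000 * 2.2e-07)
   = 1 / 0.13823007675795
   = 7.234316 Hz

7.234316 Hz


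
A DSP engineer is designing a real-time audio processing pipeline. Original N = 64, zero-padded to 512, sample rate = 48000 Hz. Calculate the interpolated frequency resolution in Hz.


Frequency resolution after zero-padding:
N_padded = 64 * 8 = 512
df = fs / N_padded
   = 48000 / 512
   = 93.75 Hz

93.75 Hz


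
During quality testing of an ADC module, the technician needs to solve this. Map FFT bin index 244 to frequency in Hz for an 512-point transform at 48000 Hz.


Frequency of DFT bin k:
f_k = k * fs / N
    = 244 * 48000 / 512
    = 11712000 / 512
    = 22875.0 Hz

22875.0 Hz


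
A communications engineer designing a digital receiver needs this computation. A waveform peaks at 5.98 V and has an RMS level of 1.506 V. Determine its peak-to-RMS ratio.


Crest factor is the ratio of peak to RMS:
CF = V_peak / V_rms
   = 5.98 / 1.506
   = 3.9708

3.9708


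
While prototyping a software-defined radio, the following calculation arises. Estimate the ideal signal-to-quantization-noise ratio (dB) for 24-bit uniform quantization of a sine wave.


Theoretical SNR for a full-scale sinusoid:
SNR = 6.02 * N + 1.76
    = 6.02 * 24 + 1.76
    = 144.48 + 1.76
    = 146.24 dB

146.24 dB


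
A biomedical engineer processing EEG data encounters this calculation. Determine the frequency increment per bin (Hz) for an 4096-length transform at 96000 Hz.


DFT frequency resolution:
df = fs / N
   = 96000 / 4096
   = 23.4375 Hz

23.4375 Hz


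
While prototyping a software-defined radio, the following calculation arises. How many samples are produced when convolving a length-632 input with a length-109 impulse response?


Linear convolution output length:
L = N + M - 1
  = 632 + 109 - 1
  = 740 samples

740


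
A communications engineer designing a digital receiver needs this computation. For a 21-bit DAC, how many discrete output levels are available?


Number of quantization levels = 2^N
= 2^21
= 2097152

2097152


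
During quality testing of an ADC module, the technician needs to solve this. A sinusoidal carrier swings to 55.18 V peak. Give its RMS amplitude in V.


RMS voltage for a sinusoidal waveform:
V_rms = V_peak / sqrt(2)
      = 55.18 / 1.414214
      = 39.018 V

39.018 V


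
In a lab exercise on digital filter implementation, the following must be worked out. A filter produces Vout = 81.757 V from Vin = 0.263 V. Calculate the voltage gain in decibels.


Voltage gain in dB:
G = 20 * log10(Vout / Vin)
  = 20 * log10(81.757 / 0.263)
  = 20 * log10(310.863118)
  = 20 * 2.492569
  = 49.85 dB

49.85 dB


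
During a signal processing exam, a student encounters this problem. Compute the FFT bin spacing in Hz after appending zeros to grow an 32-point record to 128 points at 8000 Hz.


Frequency resolution after zero-padding:
N_padded = 32 * 4 = 128
df = fs / N_padded
   = 8000 / 128
   = 62.5 Hz

62.5 Hz


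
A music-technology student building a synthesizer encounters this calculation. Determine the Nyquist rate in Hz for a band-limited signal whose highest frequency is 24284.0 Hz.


The Nyquist rate is twice the maximum frequency component.
fs_min = 2 * fmax
      = 2 * 24284.0
      = 48568.0 Hz

48568.0


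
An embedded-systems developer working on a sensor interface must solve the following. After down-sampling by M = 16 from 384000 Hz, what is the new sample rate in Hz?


Decimation reduces the sample rate:
fs_out = fs_in / M
       = 384000 / 16
       = 24000.0 Hz

24000.0 Hz


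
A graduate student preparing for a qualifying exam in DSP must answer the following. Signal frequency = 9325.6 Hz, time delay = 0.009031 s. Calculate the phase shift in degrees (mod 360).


Phase shift from frequency and time delay:
phi = 360 * f * t_delay
    = 360 * 9325.6 * 0.009031
    = 30319.02 degrees
    mod 360 = 79.02 degrees

79.02 degrees


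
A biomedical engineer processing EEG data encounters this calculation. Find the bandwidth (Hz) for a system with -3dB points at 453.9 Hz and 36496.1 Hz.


Bandwidth is the difference of -3dB frequencies:
BW = f_high - f_low
   = 36496.1 - 453.9
   = 36042.2 Hz

36042.2 Hz


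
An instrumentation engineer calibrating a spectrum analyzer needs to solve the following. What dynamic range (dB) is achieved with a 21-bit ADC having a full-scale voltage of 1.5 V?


Dynamic range from full-scale to LSB:
V_min = V_max / 2^bits = 1.5 / 2^21
DR = 20 * log10(V_max / V_min)
   = 20 * log10(2^21)
   = 20 * 21 * log10(2)
   = 126.43 dB

126.43 dB


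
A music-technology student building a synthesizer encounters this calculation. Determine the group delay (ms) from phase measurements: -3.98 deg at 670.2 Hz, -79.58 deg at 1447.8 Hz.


Group delay from phase difference:
tau = -d(phi)/d(omega)
d(phi) = -75.6 deg = -1.319469 rad
d(omega) = 2*pi*(1447.8 - 670.2) = 4885.8049 rad/s
tau = -(-1.319469) / 4885.8049
    = 0.2701 ms

0.2701 ms


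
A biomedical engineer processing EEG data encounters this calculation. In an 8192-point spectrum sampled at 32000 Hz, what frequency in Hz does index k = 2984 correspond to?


Frequency of DFT bin k:
f_k = k * fs / N
    = 2984 * 32000 / 8192
    = 95488000 / 8192
    = 11656.25 Hz

11656.25 Hz


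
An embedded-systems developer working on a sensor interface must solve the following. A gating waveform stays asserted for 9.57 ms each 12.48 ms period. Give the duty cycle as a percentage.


Duty cycle as a percentage:
DC = (t_on / T) * 100
   = (9.57 / 12.48) * 100
   = 0.766827 * 100
   = 76.68 %

76.68 %


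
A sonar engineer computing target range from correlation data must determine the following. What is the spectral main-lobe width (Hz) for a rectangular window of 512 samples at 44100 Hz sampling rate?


Main lobe width for a rectangular window:
Width = 2 * fs / N
      = 2 * 44100 / 512
      = 88200 / 512
      = 172.266 Hz

172.266 Hz


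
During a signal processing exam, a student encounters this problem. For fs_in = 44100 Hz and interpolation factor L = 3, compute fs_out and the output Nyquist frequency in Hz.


Step 1 — output sample rate after interpolation by L:
fs_out = L * fs_in = 3 * 44100 = 132300 Hz

Step 2 — Nyquist frequency of the output stream:
f_Nyq = fs_out / 2 = 132300 / 2 = 66150.0 Hz

fs_out = 132300 Hz; f_Nyquist = 66150.0 Hz


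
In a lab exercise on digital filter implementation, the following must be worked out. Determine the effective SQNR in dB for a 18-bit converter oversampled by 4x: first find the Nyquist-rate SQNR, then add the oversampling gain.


Step 1 — baseline SQNR at Nyquist:
SQNR_base = 6.02*N + 1.76
          = 6.02*18 + 1.76
          = 110.12 dB

Step 2 — oversampling processing gain:
G = 10*log10(OSR) = 10*log10(4) = 6.02 dB

Step 3 — total:
SQNR_total = 110.12 + 6.02 = 116.14 dB

Base SQNR = 110.12 dB; oversampled SQNR = 116.14 dB


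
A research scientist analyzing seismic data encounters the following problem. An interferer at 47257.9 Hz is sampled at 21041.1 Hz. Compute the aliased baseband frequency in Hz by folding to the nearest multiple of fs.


Compute the nearest integer multiple of fs to the signal:
n = round(47257.9 / 21041.1) = 2
f_alias = |47257.9 - 2 * 21041.1|
        = |47257.9 - 42082.2|
        = 5175.7 Hz

5175.7


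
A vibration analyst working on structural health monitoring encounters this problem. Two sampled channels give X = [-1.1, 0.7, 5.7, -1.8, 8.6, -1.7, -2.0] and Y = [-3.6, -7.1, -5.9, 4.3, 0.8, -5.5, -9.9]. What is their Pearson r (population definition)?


Pearson correlation coefficient (population):
r = cov(X,Y) / (std(X) * std(Y))
Mean X = 1.2, Mean Y = -3.8429
Cov(X,Y) = 3.704286
Std(X) = 3.931557, Std(Y) = 4.507092
r = 0.209

0.209


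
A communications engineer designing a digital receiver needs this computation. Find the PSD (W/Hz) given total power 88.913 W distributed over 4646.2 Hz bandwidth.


Power spectral density:
PSD = P / BW
    = 88.913 / 4646.2
    = 0.01913671 W/Hz

0.01913671 W/Hz


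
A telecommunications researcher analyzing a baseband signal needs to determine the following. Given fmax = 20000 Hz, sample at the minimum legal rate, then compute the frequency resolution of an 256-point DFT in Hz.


Step 1 — Nyquist sampling rate:
fs = 2 * fmax = 2 * 20000 = 40000 Hz

Step 2 — DFT bin spacing:
df = fs / N = 40000 / 256 = 156.25 Hz

156.25 Hz


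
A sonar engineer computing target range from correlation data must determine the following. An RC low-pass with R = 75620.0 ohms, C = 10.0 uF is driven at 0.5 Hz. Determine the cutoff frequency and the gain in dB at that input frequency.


Step 1 — cutoff frequency:
fc = 1 / (2*pi*R*C)
C = 10.0 uF = 1e-05 F
fc = 1 / (2*pi*75620.0*1e-05)
   = 0.210467 Hz

Step 2 — magnitude at f = 0.5 Hz:
|H(f)| = 1 / sqrt(1 + (f/fc)^2)
f/fc = 0.5 / 0.210467 = 2.375669
|H| = 1 / sqrt(1 + 5.643803) = 0.3879642
|H|_dB = 20*log10(0.3879642) = -8.22 dB

fc = 0.210467 Hz; |H(0.5 Hz)| = -8.22 dB


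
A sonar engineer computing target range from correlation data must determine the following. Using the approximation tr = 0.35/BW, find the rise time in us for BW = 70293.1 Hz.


Rise time from bandwidth relationship:
tr = 0.35 / BW
   = 0.35 / 70293.1
   = 4.979151581e-06 s
   = 4.9792 us

4.9792 us


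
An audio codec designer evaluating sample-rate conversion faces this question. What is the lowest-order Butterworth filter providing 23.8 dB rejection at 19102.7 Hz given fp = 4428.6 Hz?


Butterworth filter order formula:
n = log10(10^(A/10) - 1) / (2 * log10(f_stop/f_pass))
10^(23.8/10) - 1 = 238.8833
f_stop/f_pass = 19102.7 / 4428.6 = 4.3135
n = 1.8731 -> ceil = 2

2


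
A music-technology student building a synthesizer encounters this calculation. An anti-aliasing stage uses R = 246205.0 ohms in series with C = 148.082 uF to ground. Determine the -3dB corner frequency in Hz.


Cutoff frequency of a first-order RC filter:
fc = 1 / (2 * pi * R * C)
C = 148.082 uF = 0.000148082 F
fc = 1 / (2 * pi * 246205.0 * 0.000148082)
   = 1 / 229.07569254038
   = 0.004365 Hz

0.004365 Hz


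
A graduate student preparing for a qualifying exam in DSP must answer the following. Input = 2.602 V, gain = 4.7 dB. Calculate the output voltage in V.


Output voltage from dB gain:
V_out = V_in * 10^(gain_dB / 20)
      = 2.602 * 10^(4.7 / 20)
      = 2.602 * 1.717908
      = 4.47 V

4.47 V


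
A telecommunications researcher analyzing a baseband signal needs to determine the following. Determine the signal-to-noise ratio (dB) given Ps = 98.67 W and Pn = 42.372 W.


SNR in decibels:
SNR = 10 * log10(Ps / Pn)
    = 10 * log10(98.67 / 42.372)
    = 10 * log10(2.3287)
    = 10 * 0.3671
    = 3.67 dB

3.67 dB


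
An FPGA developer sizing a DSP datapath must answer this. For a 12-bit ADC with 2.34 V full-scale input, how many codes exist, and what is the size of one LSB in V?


Step 1 — number of quantization levels:
L = 2^N = 2^12 = 4096

Step 2 — LSB step size:
delta = Vfs / L
      = 2.34 / 4096
      = 0.00057129 V

Levels = 4096; step size = 0.00057129 V


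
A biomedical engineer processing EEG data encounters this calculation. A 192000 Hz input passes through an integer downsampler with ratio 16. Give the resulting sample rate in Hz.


Decimation reduces the sample rate:
fs_out = fs_in / M
       = 192000 / 16
       = 12000.0 Hz

12000.0 Hz


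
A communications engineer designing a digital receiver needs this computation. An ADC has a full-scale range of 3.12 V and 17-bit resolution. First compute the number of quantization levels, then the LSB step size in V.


Step 1 — number of quantization levels:
L = 2^N = 2^17 = 131072

Step 2 — LSB step size:
delta = Vfs / L
      = 3.12 / 131072
      = 2.38e-05 V

Levels = 131072; step size = 2.38e-05 V


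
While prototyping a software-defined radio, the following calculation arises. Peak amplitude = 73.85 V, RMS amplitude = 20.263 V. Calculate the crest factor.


Crest factor is the ratio of peak to RMS:
CF = V_peak / V_rms
   = 73.85 / 20.263
   = 3.6446

3.6446


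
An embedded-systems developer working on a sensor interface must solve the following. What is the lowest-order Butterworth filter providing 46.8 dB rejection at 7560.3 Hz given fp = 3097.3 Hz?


Butterworth filter order formula:
n = log10(10^(A/10) - 1) / (2 * log10(f_stop/f_pass))
10^(46.8/10) - 1 = 47862.0092
f_stop/f_pass = 7560.3 / 3097.3 = 2.4409
n = 6.0378 -> ceil = 7

7


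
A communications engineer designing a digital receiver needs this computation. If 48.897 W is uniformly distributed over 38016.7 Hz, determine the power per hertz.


Power spectral density:
PSD = P / BW
    = 48.897 / 38016.7
    = 0.0012862 W/Hz

0.0012862 W/Hz


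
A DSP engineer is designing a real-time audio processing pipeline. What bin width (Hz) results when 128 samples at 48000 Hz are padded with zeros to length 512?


Frequency resolution after zero-padding:
N_padded = 128 * 4 = 512
df = fs / N_padded
   = 48000 / 512
   = 93.75 Hz

93.75 Hz


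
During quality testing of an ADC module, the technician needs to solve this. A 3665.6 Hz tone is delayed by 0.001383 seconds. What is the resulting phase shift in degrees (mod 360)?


Phase shift from frequency and time delay:
phi = 360 * f * t_delay
    = 360 * 3665.6 * 0.001383
    = 1825.03 degrees
    mod 360 = 25.03 degrees

25.03 degrees


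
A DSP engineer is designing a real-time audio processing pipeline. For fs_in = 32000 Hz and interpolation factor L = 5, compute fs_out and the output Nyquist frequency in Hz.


Step 1 — output sample rate after interpolation by L:
fs_out = L * fs_in = 5 * 32000 = 160000 Hz

Step 2 — Nyquist frequency of the output stream:
f_Nyq = fs_out / 2 = 160000 / 2 = 80000.0 Hz

fs_out = 160000 Hz; f_Nyquist = 80000.0 Hz


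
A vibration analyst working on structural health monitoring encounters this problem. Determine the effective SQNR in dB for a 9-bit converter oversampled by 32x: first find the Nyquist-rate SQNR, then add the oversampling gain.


Step 1 — baseline SQNR at Nyquist:
SQNR_base = 6.02*N + 1.76
          = 6.02*9 + 1.76
          = 55.94 dB

Step 2 — oversampling processing gain:
G = 10*log10(OSR) = 10*log10(32) = 15.05 dB

Step 3 — total:
SQNR_total = 55.94 + 15.05 = 70.99 dB

Base SQNR = 55.94 dB; oversampled SQNR = 70.99 dB


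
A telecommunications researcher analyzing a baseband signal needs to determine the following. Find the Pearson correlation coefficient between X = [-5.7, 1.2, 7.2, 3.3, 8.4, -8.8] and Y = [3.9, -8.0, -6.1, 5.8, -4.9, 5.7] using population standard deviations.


Pearson correlation coefficient (population):
r = cov(X,Y) / (std(X) * std(Y))
Mean X = 0.9333, Mean Y = -0.6
Cov(X,Y) = -24.095
Std(X) = 6.317084, Std(Y) = 5.836666
r = -0.6535

-0.6535


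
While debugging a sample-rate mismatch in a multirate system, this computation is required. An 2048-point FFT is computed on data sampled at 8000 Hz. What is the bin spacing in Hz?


DFT frequency resolution:
df = fs / N
   = 8000 / 2048
   = 3.9062 Hz

3.9062 Hz


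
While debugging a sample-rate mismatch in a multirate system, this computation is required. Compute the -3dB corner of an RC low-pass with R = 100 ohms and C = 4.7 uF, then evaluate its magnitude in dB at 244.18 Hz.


Step 1 — cutoff frequency:
fc = 1 / (2*pi*R*C)
C = 4.7 uF = 4.7e-06 F
fc = 1 / (2*pi*100*4.7e-06)
   = 338.628 Hz

Step 2 — magnitude at f = 244.18 Hz:
|H(f)| = 1 / sqrt(1 + (f/fc)^2)
f/fc = 244.18 / 338.628 = 0.721086
|H| = 1 / sqrt(1 + 0.519965) = 0.8111164
|H|_dB = 20*log10(0.8111164) = -1.82 dB

fc = 338.628 Hz; |H(244.18 Hz)| = -1.82 dB


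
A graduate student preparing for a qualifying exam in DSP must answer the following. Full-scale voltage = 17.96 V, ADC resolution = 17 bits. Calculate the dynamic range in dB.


Dynamic range from full-scale to LSB:
V_min = V_max / 2^bits = 17.96 / 2^17
DR = 20 * log10(V_max / V_min)
   = 20 * log10(2^17)
   = 20 * 17 * log10(2)
   = 102.35 dB

102.35 dB


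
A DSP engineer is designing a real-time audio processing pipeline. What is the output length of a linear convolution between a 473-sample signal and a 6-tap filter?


Linear convolution output length:
L = N + M - 1
  = 473 + 6 - 1
  = 478 samples

478


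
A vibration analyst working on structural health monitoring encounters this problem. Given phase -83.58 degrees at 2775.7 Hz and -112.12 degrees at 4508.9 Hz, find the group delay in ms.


Group delay from phase difference:
tau = -d(phi)/d(omega)
d(phi) = -28.54 deg = -0.498117 rad
d(omega) = 2*pi*(4508.9 - 2775.7) = 10890.0168 rad/s
tau = -(-0.498117) / 10890.0168
    = 0.0457 ms

0.0457 ms


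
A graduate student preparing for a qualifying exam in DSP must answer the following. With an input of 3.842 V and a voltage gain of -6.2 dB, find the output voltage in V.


Output voltage from dB gain:
V_out = V_in * 10^(gain_dB / 20)
      = 3.842 * 10^(-6.2 / 20)
      = 3.842 * 0.489779
      = 1.8817 V

1.8817 V


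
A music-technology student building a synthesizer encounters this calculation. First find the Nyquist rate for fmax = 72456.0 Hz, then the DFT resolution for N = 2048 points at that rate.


Step 1 — Nyquist sampling rate:
fs = 2 * fmax = 2 * 72456.0 = 144912.0 Hz

Step 2 — DFT bin spacing:
df = fs / N = 144912.0 / 2048 = 70.7578 Hz

70.7578 Hz


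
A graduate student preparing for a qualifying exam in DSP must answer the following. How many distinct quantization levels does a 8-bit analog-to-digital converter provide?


Number of quantization levels = 2^N
= 2^8
= 256

256


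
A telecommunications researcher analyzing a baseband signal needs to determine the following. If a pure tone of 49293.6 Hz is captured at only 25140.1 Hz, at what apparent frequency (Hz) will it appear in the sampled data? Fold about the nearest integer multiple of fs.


Compute the nearest integer multiple of fs to the signal:
n = round(49293.6 / 25140.1) = 2
f_alias = |49293.6 - 2 * 25140.1|
        = |49293.6 - 50280.2|
        = 986.6 Hz

986.6


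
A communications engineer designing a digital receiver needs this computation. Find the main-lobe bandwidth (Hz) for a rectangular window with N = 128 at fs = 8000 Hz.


Main lobe width for a rectangular window:
Width = 2 * fs / N
      = 2 * 8000 / 128
      = 16000 / 128
      = 125.0 Hz

125.0 Hz


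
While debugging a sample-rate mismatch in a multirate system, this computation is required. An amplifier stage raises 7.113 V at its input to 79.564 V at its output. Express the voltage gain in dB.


Voltage gain in dB:
G = 20 * log10(Vout / Vin)
  = 20 * log10(79.564 / 7.113)
  = 20 * log10(11.185716)
  = 20 * 1.048664
  = 20.97 dB

20.97 dB


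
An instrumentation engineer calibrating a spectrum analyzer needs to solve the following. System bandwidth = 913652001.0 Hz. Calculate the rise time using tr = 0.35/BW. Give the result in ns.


Rise time from bandwidth relationship:
tr = 0.35 / BW
   = 0.35 / 913652001.0
   = 3.830780205e-10 s
   = 0.3831 ns

0.3831 ns


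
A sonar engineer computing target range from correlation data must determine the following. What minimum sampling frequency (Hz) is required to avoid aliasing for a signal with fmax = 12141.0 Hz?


The Nyquist rate is twice the maximum frequency component.
fs_min = 2 * fmax
      = 2 * 12141.0
      = 24282.0 Hz

24282.0


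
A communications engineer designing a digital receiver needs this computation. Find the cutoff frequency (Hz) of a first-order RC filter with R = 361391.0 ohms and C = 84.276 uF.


Cutoff frequency of a first-order RC filter:
fc = 1 / (2 * pi * R * C)
C = 84.276 uF = 8.4276e-05 F
fc = 1 / (2 * pi * 361391.0 * 8.4276e-05)
   = 1 / 191.36438570063
   = 0.005226 Hz

0.005226 Hz


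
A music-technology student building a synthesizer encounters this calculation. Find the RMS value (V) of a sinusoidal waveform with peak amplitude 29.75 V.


RMS voltage for a sinusoidal waveform:
V_rms = V_peak / sqrt(2)
      = 29.75 / 1.414214
      = 21.036 V

21.036 V


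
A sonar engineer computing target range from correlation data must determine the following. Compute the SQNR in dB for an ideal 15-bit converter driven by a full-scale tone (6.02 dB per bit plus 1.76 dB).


Theoretical SNR for a full-scale sinusoid:
SNR = 6.02 * N + 1.76
    = 6.02 * 15 + 1.76
    = 90.3 + 1.76
    = 92.06 dB

92.06 dB


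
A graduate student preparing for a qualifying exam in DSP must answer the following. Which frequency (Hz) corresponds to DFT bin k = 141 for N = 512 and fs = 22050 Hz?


Frequency of DFT bin k:
f_k = k * fs / N
    = 141 * 22050 / 512
    = 3109050 / 512
    = 6072.363 Hz

6072.363 Hz


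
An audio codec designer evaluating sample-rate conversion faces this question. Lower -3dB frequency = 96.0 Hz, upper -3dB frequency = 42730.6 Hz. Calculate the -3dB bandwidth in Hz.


Bandwidth is the difference of -3dB frequencies:
BW = f_high - f_low
   = 42730.6 - 96.0
   = 42634.6 Hz

42634.6 Hz


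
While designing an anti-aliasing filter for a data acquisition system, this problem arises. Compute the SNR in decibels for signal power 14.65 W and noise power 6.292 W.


SNR in decibels:
SNR = 10 * log10(Ps / Pn)
    = 10 * log10(14.65 / 6.292)
    = 10 * log10(2.3284)
    = 10 * 0.367
    = 3.67 dB

3.67 dB


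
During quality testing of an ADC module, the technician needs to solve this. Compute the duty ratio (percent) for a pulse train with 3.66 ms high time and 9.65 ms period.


Duty cycle as a percentage:
DC = (t_on / T) * 100
   = (3.66 / 9.65) * 100
   = 0.379275 * 100
   = 37.93 %

37.93 %


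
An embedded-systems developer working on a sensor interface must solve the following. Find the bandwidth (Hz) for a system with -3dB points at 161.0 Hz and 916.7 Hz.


Bandwidth is the difference of -3dB frequencies:
BW = f_high - f_low
   = 916.7 - 161.0
   = 755.7 Hz

755.7 Hz


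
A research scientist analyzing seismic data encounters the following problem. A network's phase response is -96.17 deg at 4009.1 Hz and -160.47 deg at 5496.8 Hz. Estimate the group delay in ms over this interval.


Group delay from phase difference:
tau = -d(phi)/d(omega)
d(phi) = -64.3 deg = -1.122247 rad
d(omega) = 2*pi*(5496.8 - 4009.1) = 9347.4948 rad/s
tau = -(-1.122247) / 9347.4948
    = 0.1201 ms

0.1201 ms


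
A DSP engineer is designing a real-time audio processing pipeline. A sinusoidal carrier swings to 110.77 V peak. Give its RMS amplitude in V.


RMS voltage for a sinusoidal waveform:
V_rms = V_peak / sqrt(2)
      = 110.77 / 1.414214
      = 78.326 V

78.326 V


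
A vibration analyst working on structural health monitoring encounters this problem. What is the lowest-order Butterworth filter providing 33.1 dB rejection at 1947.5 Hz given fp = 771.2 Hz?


Butterworth filter order formula:
n = log10(10^(A/10) - 1) / (2 * log10(f_stop/f_pass))
10^(33.1/10) - 1 = 2040.7379
f_stop/f_pass = 1947.5 / 771.2 = 2.5253
n = 4.1135 -> ceil = 5

5


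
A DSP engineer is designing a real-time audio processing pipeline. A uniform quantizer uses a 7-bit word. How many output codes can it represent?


Number of quantization levels = 2^N
= 2^7
= 128

128


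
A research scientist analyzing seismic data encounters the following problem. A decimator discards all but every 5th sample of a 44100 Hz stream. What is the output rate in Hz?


Decimation reduces the sample rate:
fs_out = fs_in / M
       = 44100 / 5
       = 8820.0 Hz

8820.0 Hz


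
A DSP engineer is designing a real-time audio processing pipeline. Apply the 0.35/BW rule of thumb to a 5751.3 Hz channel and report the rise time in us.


Rise time from bandwidth relationship:
tr = 0.35 / BW
   = 0.35 / 5751.3
   = 6.085580651e-05 s
   = 60.8558 us

60.8558 us


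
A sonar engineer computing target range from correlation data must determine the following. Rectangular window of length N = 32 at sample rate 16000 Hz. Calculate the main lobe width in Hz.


Main lobe width for a rectangular window:
Width = 2 * fs / N
      = 2 * 16000 / 32
      = 32000 / 32
      = 1000.0 Hz

1000.0 Hz


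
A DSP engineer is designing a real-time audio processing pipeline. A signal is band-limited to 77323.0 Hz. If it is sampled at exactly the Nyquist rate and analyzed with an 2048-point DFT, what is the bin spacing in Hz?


Step 1 — Nyquist sampling rate:
fs = 2 * fmax = 2 * 77323.0 = 154646.0 Hz

Step 2 — DFT bin spacing:
df = fs / N = 154646.0 / 2048 = 75.5107 Hz

75.5107 Hz


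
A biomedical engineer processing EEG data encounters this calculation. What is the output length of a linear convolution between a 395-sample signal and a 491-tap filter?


Linear convolution output length:
L = N + M - 1
  = 395 + 491 - 1
  = 885 samples

885


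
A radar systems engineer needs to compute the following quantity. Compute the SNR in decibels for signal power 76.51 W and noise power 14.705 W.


SNR in decibels:
SNR = 10 * log10(Ps / Pn)
    = 10 * log10(76.51 / 14.705)
    = 10 * log10(5.203)
    = 10 * 0.7163
    = 7.16 dB

7.16 dB


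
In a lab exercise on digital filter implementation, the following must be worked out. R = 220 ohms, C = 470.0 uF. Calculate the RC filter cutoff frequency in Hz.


Cutoff frequency of a first-order RC filter:
fc = 1 / (2 * pi * R * C)
C = 470.0 uF = 0.00047 F
fc = 1 / (2 * pi * 220 * 0.00047)
   = 1 / 0.64968136076237
   = 1.539216 Hz

1.539216 Hz


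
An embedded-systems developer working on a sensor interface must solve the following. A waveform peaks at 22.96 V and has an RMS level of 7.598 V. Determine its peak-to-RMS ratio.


Crest factor is the ratio of peak to RMS:
CF = V_peak / V_rms
   = 22.96 / 7.598
   = 3.0218

3.0218


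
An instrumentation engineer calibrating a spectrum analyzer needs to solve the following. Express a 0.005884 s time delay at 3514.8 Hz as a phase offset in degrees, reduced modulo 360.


Phase shift from frequency and time delay:
phi = 360 * f * t_delay
    = 360 * 3514.8 * 0.005884
    = 7445.19 degrees
    mod 360 = 245.19 degrees

245.19 degrees


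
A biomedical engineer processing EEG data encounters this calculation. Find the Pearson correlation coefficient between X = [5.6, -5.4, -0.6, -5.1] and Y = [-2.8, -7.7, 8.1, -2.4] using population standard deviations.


Pearson correlation coefficient (population):
r = cov(X,Y) / (std(X) * std(Y))
Mean X = -1.375, Mean Y = -1.2
Cov(X,Y) = 6.67
Std(X) = 4.453299, Std(Y) = 5.760642
r = 0.26

0.26


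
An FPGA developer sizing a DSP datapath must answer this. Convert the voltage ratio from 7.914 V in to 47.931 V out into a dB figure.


Voltage gain in dB:
G = 20 * log10(Vout / Vin)
  = 20 * log10(47.931 / 7.914)
  = 20 * log10(6.056482)
  = 20 * 0.78222
  = 15.64 dB

15.64 dB


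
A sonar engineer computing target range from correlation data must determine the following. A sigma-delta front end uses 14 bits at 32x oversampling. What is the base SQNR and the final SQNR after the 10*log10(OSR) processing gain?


Step 1 — baseline SQNR at Nyquist:
SQNR_base = 6.02*N + 1.76
          = 6.02*14 + 1.76
          = 86.04 dB

Step 2 — oversampling processing gain:
G = 10*log10(OSR) = 10*log10(32) = 15.05 dB

Step 3 — total:
SQNR_total = 86.04 + 15.05 = 101.09 dB

Base SQNR = 86.04 dB; oversampled SQNR = 101.09 dB


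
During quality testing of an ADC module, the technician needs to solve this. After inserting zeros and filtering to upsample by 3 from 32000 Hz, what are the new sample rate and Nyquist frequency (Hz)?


Step 1 — output sample rate after interpolation by L:
fs_out = L * fs_in = 3 * 32000 = 96000 Hz

Step 2 — Nyquist frequency of the output stream:
f_Nyq = fs_out / 2 = 96000 / 2 = 48000.0 Hz

fs_out = 96000 Hz; f_Nyquist = 48000.0 Hz


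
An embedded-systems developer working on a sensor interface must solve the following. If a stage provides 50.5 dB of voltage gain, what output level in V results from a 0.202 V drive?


Output voltage from dB gain:
V_out = V_in * 10^(gain_dB / 20)
      = 0.202 * 10^(50.5 / 20)
      = 0.202 * 334.965439
      = 67.663 V

67.663 V


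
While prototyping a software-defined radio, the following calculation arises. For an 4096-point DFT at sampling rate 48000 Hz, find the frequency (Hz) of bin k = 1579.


Frequency of DFT bin k:
f_k = k * fs / N
    = 1579 * 48000 / 4096
    = 75792000 / 4096
    = 18503.906 Hz

18503.906 Hz


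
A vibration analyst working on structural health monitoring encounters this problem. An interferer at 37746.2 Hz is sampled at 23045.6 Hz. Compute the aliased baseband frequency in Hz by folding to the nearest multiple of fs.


Compute the nearest integer multiple of fs to the signal:
n = round(37746.2 / 23045.6) = 2
f_alias = |37746.2 - 2 * 23045.6|
        = |37746.2 - 46091.2|
        = 8345.0 Hz

8345.0


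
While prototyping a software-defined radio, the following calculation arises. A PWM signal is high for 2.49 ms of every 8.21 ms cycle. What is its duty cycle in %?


Duty cycle as a percentage:
DC = (t_on / T) * 100
   = (2.49 / 8.21) * 100
   = 0.303289 * 100
   = 30.33 %

30.33 %


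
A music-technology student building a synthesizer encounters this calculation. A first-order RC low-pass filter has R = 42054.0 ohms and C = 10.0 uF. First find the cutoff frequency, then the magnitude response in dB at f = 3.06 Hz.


Step 1 — cutoff frequency:
fc = 1 / (2*pi*R*C)
C = 10.0 uF = 1e-05 F
fc = 1 / (2*pi*42054.0*1e-05)
   = 0.378454 Hz

Step 2 — magnitude at f = 3.06 Hz:
|H(f)| = 1 / sqrt(1 + (f/fc)^2)
f/fc = 3.06 / 0.378454 = 8.085527
|H| = 1 / sqrt(1 + 65.375747) = 0.1227426
|H|_dB = 20*log10(0.1227426) = -18.22 dB

fc = 0.378454 Hz; |H(3.06 Hz)| = -18.22 dB


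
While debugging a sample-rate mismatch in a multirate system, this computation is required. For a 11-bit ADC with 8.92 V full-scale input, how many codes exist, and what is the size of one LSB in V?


Step 1 — number of quantization levels:
L = 2^N = 2^11 = 2048

Step 2 — LSB step size:
delta = Vfs / L
      = 8.92 / 2048
      = 0.00435547 V

Levels = 2048; step size = 0.00435547 V


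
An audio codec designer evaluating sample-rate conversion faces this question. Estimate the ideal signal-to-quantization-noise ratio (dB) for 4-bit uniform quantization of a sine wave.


Theoretical SNR for a full-scale sinusoid:
SNR = 6.02 * N + 1.76
    = 6.02 * 4 + 1.76
    = 24.08 + 1.76
    = 25.84 dB

25.84 dB


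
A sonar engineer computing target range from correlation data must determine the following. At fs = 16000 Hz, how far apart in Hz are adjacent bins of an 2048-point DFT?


DFT frequency resolution:
df = fs / N
   = 16000 / 2048
   = 7.8125 Hz

7.8125 Hz


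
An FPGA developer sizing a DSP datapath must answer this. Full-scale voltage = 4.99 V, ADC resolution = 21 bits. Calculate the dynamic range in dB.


Dynamic range from full-scale to LSB:
V_min = V_max / 2^bits = 4.99 / 2^21
DR = 20 * log10(V_max / V_min)
   = 20 * log10(2^21)
   = 20 * 21 * log10(2)
   = 126.43 dB

126.43 dB


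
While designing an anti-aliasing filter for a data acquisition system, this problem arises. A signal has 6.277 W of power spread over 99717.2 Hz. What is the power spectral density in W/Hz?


Power spectral density:
PSD = P / BW
    = 6.277 / 99717.2
    = 6.295e-05 W/Hz

6.295e-05 W/Hz


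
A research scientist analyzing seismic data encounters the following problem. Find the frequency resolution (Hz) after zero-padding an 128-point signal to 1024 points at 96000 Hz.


Frequency resolution after zero-padding:
N_padded = 128 * 8 = 1024
df = fs / N_padded
   = 96000 / 1024
   = 93.75 Hz

93.75 Hz
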